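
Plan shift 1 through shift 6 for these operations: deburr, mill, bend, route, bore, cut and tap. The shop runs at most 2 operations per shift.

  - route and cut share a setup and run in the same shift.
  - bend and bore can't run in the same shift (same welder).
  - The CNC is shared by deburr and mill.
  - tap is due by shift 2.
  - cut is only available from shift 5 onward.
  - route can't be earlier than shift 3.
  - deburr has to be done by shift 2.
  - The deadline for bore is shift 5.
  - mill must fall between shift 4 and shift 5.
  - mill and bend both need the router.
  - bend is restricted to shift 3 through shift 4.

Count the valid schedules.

Splitting on deburr: it can be shift 1 (26), shift 2 (26). Listing each branch's schedules as (mill, bend, route, bore, cut, tap) by shift number:
deburr=shift 1: (4,3,5,1,5,2) (4,3,5,2,5,1) (4,3,5,2,5,2) (4,3,5,4,5,1) (4,3,5,4,5,2) (4,3,6,1,6,2) (4,3,6,2,6,1) (4,3,6,2,6,2) (4,3,6,4,6,1) (4,3,6,4,6,2) (4,3,6,5,6,1) (4,3,6,5,6,2) (5,3,6,1,6,2) (5,3,6,2,6,1) (5,3,6,2,6,2) (5,3,6,4,6,1) (5,3,6,4,6,2) (5,3,6,5,6,1) (5,3,6,5,6,2) (5,4,6,1,6,2) (5,4,6,2,6,1) (5,4,6,2,6,2) (5,4,6,3,6,1) (5,4,6,3,6,2) (5,4,6,5,6,1) (5,4,6,5,6,2) — 26.
deburr=shift 2: (4,3,5,1,5,1) (4,3,5,1,5,2) (4,3,5,2,5,1) (4,3,5,4,5,1) (4,3,5,4,5,2) (4,3,6,1,6,1) (4,3,6,1,6,2) (4,3,6,2,6,1) (4,3,6,4,6,1) (4,3,6,4,6,2) (4,3,6,5,6,1) (4,3,6,5,6,2) (5,3,6,1,6,1) (5,3,6,1,6,2) (5,3,6,2,6,1) (5,3,6,4,6,1) (5,3,6,4,6,2) (5,3,6,5,6,1) (5,3,6,5,6,2) (5,4,6,1,6,1) (5,4,6,1,6,2) (5,4,6,2,6,1) (5,4,6,3,6,1) (5,4,6,3,6,2) (5,4,6,5,6,1) (5,4,6,5,6,2) — 26.
Summing: 26 + 26 = 52.

52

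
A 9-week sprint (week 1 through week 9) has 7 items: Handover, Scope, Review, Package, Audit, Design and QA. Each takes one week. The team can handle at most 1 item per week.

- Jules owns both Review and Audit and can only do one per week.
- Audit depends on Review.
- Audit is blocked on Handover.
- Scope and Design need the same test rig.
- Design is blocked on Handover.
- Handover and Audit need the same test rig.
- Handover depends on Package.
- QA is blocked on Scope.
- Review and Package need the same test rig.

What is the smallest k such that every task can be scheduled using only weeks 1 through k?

7

The precedence chain requires at least 3 distinct weeks.
With at most 1 per week and 7 tasks, at least 7 weeks are needed.
7 works (last occupied week: week 7): for example Scope -> week 5, Design -> week 6, Package -> week 1, Audit -> week 4, Handover -> week 2, Review -> week 3, QA -> week 7.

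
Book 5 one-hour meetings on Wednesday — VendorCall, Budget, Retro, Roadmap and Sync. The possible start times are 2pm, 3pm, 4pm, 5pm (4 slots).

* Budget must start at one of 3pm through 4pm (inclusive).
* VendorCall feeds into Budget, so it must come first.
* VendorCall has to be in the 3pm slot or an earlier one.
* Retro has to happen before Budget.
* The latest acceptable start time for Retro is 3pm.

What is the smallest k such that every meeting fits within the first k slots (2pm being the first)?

2 slots

The precedence chain requires at least 2 distinct slots.
2 works (last occupied slot: 3pm): for example Budget -> 3pm, VendorCall -> 2pm, Roadmap -> 2pm, Sync -> 2pm, Retro -> 2pm.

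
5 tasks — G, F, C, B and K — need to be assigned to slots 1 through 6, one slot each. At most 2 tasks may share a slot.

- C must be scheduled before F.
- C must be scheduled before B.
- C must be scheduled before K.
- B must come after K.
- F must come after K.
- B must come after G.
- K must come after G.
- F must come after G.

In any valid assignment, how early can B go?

Precedence pushes B to at least 3.
B at 3 is achievable: B=3; G=1; F=3; K=2; C=1.

3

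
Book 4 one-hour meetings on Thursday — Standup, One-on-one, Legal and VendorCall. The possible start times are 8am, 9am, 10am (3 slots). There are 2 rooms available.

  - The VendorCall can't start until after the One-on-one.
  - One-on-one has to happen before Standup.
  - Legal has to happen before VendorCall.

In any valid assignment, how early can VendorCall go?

9am

Precedence pushes VendorCall to at least 9am.
VendorCall at 9am is achievable: One-on-one in 8am, VendorCall in 9am, Standup in 9am, Legal in 8am.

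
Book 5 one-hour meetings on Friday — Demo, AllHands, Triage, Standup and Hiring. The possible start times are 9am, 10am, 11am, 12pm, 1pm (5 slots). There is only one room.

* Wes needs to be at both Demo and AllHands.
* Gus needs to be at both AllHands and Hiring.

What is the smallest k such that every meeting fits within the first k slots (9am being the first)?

5

With at most 1 per slot and 5 meetings, at least 5 slots are needed.
5 works (last occupied slot: 1pm): for example AllHands -> 10am, Standup -> 12pm, Hiring -> 1pm, Demo -> 9am, Triage -> 11am.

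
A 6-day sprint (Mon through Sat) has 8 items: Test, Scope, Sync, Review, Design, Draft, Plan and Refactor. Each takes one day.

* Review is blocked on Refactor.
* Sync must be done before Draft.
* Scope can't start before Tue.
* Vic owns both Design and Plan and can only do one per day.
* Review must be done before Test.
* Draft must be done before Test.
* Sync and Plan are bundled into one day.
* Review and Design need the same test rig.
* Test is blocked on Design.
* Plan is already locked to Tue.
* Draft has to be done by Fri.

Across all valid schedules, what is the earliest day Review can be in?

Precedence pushes Review to at least Tue; downstream work caps Review at Fri.
Review at Tue is achievable: Review -> Tue, Refactor -> Mon, Test -> Thu, Design -> Mon, Plan -> Tue, Draft -> Wed, Sync -> Tue, Scope -> Tue.

Tue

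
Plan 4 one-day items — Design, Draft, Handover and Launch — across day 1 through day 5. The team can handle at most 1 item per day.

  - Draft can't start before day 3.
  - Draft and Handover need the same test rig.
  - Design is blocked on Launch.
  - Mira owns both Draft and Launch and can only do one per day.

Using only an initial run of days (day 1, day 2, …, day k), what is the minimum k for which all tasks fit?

4 days

The precedence chain requires at least 2 distinct days.
With at most 1 per day and 4 tasks, at least 4 days are needed.
Draft can't be placed before day 3, so the schedule must run through at least day 3.
4 works (last occupied day: day 4): for example Handover -> day 4, Design -> day 2, Launch -> day 1, Draft -> day 3.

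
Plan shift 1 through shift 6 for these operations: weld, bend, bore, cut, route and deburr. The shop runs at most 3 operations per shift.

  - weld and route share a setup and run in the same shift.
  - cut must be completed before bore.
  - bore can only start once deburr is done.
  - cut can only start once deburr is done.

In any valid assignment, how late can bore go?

shift 6

Precedence pushes bore to at least shift 3.
bore at shift 6 is achievable: weld in shift 1, bore in shift 6, route in shift 1, deburr in shift 1, bend in shift 2, cut in shift 2.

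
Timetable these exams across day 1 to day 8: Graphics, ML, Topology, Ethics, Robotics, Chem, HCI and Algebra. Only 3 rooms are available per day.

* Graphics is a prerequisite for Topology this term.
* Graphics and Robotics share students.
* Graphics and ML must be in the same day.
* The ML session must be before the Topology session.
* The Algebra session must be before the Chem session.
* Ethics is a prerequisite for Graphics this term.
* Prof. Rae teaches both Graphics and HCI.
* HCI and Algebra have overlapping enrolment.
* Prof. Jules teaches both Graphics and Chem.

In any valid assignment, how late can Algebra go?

day 7

Downstream work caps Algebra at day 7.
Algebra at day 7 is achievable: Graphics -> day 2; Ethics -> day 1; Topology -> day 3; ML -> day 2; HCI -> day 1; Algebra -> day 7; Robotics -> day 1; Chem -> day 8.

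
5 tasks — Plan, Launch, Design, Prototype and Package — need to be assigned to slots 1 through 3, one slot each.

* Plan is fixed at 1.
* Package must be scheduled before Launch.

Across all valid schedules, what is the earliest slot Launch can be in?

Precedence pushes Launch to at least 2.
Launch at 2 is achievable: Plan in 1; Design in 1; Launch in 2; Prototype in 1; Package in 1.

2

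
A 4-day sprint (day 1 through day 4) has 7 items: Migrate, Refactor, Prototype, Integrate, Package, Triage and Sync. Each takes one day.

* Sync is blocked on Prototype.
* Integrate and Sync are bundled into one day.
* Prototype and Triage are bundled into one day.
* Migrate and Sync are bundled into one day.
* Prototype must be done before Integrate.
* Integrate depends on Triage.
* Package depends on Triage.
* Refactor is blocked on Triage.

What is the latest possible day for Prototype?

day 3

Downstream work caps Prototype at day 3.
Prototype at day 3 is achievable: Migrate=day 4; Package=day 4; Prototype=day 3; Sync=day 4; Integrate=day 4; Triage=day 3; Refactor=day 4.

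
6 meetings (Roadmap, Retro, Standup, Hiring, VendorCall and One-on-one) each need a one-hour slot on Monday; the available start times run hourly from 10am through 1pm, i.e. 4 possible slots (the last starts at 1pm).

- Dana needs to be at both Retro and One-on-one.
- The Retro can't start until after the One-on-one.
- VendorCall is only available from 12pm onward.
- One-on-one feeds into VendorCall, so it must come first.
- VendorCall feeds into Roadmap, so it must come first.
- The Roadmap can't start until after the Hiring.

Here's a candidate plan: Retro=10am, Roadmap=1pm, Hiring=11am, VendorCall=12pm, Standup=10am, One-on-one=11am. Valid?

No. The Retro can't start until after the One-on-one is not satisfied.

Dana needs to be at both Retro and One-on-one — holds.
VendorCall is only available from 12pm onward — holds.
The Roadmap can't start until after the Hiring — holds.
The Retro can't start until after the One-on-one — violated.
VendorCall feeds into Roadmap, so it must come first — holds.
One-on-one feeds into VendorCall, so it must come first — holds.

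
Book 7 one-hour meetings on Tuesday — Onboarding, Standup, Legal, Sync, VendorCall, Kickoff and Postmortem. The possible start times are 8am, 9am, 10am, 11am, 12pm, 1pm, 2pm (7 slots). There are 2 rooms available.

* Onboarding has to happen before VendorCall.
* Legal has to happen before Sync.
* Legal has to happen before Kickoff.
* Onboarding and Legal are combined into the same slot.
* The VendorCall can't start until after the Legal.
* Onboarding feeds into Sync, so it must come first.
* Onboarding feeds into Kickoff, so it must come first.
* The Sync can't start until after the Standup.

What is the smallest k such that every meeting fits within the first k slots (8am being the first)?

The precedence chain requires at least 2 distinct slots.
With at most 2 per slot and 7 meetings, at least 4 slots are needed.
4 works (last occupied slot: 11am): for example Legal -> 8am, Onboarding -> 8am, VendorCall -> 9am, Sync -> 10am, Kickoff -> 10am, Postmortem -> 11am, Standup -> 9am.

4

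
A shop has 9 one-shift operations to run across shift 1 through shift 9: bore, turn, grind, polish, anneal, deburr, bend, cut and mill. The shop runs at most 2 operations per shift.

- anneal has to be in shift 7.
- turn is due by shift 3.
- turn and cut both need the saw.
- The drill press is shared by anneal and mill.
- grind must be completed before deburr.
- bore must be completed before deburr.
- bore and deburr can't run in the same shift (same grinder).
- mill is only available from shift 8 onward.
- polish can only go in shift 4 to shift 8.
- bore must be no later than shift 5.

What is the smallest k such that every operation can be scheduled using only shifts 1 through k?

8

The precedence chain requires at least 2 distinct shifts.
With at most 2 per shift and 9 operations, at least 5 shifts are needed.
mill can't be placed before shift 8, so the schedule must run through at least shift 8.
8 works (last occupied shift: shift 8): for example deburr=shift 3, mill=shift 8, anneal=shift 7, turn=shift 1, bore=shift 1, polish=shift 4, cut=shift 3, grind=shift 2, bend=shift 2.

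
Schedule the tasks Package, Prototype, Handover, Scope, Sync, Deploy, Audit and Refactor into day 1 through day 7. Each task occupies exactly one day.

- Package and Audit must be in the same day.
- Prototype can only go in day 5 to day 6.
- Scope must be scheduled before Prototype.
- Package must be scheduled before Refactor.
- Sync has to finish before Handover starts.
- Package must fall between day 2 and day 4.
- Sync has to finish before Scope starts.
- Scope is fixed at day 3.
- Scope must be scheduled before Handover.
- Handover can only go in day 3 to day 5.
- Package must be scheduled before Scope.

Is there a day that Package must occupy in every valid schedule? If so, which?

day 2

Package is available from day 2; Package's own window allows nothing later than day 4; downstream work caps Package at day 2.
So Package is pinned to day 2.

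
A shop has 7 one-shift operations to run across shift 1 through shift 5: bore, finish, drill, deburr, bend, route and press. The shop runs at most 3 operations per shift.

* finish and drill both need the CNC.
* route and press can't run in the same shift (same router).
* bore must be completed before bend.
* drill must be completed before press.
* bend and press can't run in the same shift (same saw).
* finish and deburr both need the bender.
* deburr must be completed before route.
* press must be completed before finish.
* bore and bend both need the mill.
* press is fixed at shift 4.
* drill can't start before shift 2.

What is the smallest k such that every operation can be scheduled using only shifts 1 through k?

5 shifts

The precedence chain requires at least 3 distinct shifts.
With at most 3 per shift and 7 operations, at least 3 shifts are needed.
Propagating the time windows through the other constraints, finish can't land before shift 5, so the schedule must run through at least shift 5.
5 works (last occupied shift: shift 5): for example bend in shift 2; route in shift 2; drill in shift 2; press in shift 4; deburr in shift 1; bore in shift 1; finish in shift 5.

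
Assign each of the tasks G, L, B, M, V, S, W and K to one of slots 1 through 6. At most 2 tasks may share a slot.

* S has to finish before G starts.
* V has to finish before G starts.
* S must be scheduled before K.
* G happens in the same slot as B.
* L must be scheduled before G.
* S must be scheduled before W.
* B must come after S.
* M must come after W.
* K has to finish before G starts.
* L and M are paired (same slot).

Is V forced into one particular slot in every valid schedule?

V can be 1 (e.g. K -> 2, M -> 3, S -> 1, W -> 2, G -> 4, L -> 3, B -> 4, V -> 1) or 2 (e.g. S -> 1; V -> 2; G -> 5; B -> 5; W -> 2; L -> 4; M -> 4; K -> 3).

No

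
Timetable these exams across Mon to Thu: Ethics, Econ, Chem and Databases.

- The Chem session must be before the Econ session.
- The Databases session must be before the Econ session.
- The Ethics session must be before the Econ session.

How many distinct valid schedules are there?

36

Splitting on Ethics: it can be Mon (14), Tue (13), Wed (9). Listing each branch's schedules as (Econ, Chem, Databases):
Ethics=Mon: (Tue,Mon,Mon) (Wed,Mon,Mon) (Wed,Mon,Tue) (Wed,Tue,Mon) (Wed,Tue,Tue) (Thu,Mon,Mon) (Thu,Mon,Tue) (Thu,Mon,Wed) (Thu,Tue,Mon) (Thu,Tue,Tue) (Thu,Tue,Wed) (Thu,Wed,Mon) (Thu,Wed,Tue) (Thu,Wed,Wed) — 14.
Ethics=Tue: (Wed,Mon,Mon) (Wed,Mon,Tue) (Wed,Tue,Mon) (Wed,Tue,Tue) (Thu,Mon,Mon) (Thu,Mon,Tue) (Thu,Mon,Wed) (Thu,Tue,Mon) (Thu,Tue,Tue) (Thu,Tue,Wed) (Thu,Wed,Mon) (Thu,Wed,Tue) (Thu,Wed,Wed) — 13.
Ethics=Wed: (Thu,Mon,Mon) (Thu,Mon,Tue) (Thu,Mon,Wed) (Thu,Tue,Mon) (Thu,Tue,Tue) (Thu,Tue,Wed) (Thu,Wed,Mon) (Thu,Wed,Tue) (Thu,Wed,Wed) — 9.
Summing: 14 + 13 + 9 = 36.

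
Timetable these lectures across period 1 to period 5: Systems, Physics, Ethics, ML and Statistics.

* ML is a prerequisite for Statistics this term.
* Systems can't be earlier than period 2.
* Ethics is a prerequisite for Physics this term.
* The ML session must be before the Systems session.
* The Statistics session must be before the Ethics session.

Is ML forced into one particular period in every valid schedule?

ML can be period 1 (e.g. Systems=period 2, Statistics=period 2, ML=period 1, Physics=period 4, Ethics=period 3) or period 2 (e.g. Statistics -> period 3; Systems -> period 3; Ethics -> period 4; ML -> period 2; Physics -> period 5).

No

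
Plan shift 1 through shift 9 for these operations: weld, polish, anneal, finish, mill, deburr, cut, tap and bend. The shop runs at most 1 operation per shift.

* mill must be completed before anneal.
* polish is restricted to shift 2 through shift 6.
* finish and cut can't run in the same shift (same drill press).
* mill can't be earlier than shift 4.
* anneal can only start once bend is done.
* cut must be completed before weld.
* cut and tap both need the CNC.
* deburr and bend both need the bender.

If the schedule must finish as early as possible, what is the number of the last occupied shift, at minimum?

The precedence chain requires at least 2 distinct shifts.
With at most 1 per shift and 9 operations, at least 9 shifts are needed.
Propagating the time windows through the other constraints, anneal can't land before shift 5, so the schedule must run through at least shift 5.
9 works (last occupied shift: shift 9): for example bend -> shift 3; weld -> shift 6; polish -> shift 2; tap -> shift 9; anneal -> shift 5; cut -> shift 1; mill -> shift 4; finish -> shift 7; deburr -> shift 8.

shift 9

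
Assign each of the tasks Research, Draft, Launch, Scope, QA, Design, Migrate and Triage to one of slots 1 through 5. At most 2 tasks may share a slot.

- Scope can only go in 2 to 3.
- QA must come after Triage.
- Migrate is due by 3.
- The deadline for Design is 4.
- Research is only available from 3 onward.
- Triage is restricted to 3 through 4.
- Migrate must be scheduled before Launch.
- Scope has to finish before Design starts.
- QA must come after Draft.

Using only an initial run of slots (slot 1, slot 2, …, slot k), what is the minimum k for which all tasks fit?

4

The precedence chain requires at least 2 distinct slots.
With at most 2 per slot and 8 tasks, at least 4 slots are needed.
Propagating the time windows through the other constraints, QA can't land before 4, so the schedule must run through at least slot 4.
4 works (last occupied slot: 4): for example Research -> 3, Migrate -> 1, QA -> 4, Design -> 4, Launch -> 2, Scope -> 2, Draft -> 1, Triage -> 3.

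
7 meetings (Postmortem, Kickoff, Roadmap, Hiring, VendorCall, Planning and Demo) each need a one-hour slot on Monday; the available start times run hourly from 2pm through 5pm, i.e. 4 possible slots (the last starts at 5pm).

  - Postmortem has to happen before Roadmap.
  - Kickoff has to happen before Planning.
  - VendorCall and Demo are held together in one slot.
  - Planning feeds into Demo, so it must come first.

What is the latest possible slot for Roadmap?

Precedence pushes Roadmap to at least 3pm.
Roadmap at 5pm is achievable: Kickoff -> 2pm; Hiring -> 2pm; VendorCall -> 4pm; Planning -> 3pm; Demo -> 4pm; Postmortem -> 2pm; Roadmap -> 5pm.

5pm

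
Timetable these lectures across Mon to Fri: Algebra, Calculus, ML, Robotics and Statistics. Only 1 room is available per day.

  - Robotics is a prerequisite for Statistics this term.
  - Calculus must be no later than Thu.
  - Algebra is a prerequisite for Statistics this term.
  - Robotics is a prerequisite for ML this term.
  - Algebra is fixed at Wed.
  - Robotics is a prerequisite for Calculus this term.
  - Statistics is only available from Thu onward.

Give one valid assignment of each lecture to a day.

Robotics in Mon, Calculus in Tue, ML in Fri, Algebra in Wed, Statistics in Thu

Checking: Robotics(Mon) before ML(Fri); Robotics(Mon) before Calculus(Tue); Algebra(Wed) before Statistics(Thu); Robotics(Mon) before Statistics(Thu); Statistics=Thu in [Thu,Fri]; Algebra=Wed in [Wed,Wed]; Calculus=Tue in [Mon,Thu]; max 1 per day (cap 1).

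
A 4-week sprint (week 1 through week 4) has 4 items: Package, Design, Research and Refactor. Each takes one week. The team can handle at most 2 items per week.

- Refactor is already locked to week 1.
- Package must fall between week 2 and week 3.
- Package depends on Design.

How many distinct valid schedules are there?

10

Splitting on Package: it can be week 2 (3), week 3 (7). Listing each branch's schedules as (Design, Research, Refactor) by week number:
Package=week 2: (1,2,1) (1,3,1) (1,4,1) — 3.
Package=week 3: (1,2,1) (1,3,1) (1,4,1) (2,1,1) (2,2,1) (2,3,1) (2,4,1) — 7.
Summing: 3 + 7 = 10.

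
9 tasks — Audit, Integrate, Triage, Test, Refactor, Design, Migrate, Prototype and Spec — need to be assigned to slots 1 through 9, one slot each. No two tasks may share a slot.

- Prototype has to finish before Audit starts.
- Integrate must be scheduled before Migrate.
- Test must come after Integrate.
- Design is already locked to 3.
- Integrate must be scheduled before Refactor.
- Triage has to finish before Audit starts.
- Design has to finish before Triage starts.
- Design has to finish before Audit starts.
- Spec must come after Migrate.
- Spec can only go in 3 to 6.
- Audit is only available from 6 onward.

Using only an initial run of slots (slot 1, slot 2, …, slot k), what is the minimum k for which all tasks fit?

The precedence chain requires at least 3 distinct slots.
With at most 1 per slot and 9 tasks, at least 9 slots are needed.
Audit can't be placed before 6, so the schedule must run through at least slot 6.
9 works (last occupied slot: 9): for example Audit=7, Refactor=9, Spec=4, Design=3, Migrate=2, Triage=5, Integrate=1, Test=8, Prototype=6.

9 slots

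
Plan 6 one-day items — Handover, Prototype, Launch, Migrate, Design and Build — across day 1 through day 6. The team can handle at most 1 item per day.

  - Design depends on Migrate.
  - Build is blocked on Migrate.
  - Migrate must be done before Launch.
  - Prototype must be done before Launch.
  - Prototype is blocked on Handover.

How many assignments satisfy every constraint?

38

Splitting on Handover: it can be day 1 (18), day 2 (12), day 3 (6), day 4 (2). Listing each branch's schedules as (Prototype, Launch, Migrate, Design, Build) by day number:
Handover=day 1: (2,4,3,5,6) (2,4,3,6,5) (2,5,3,4,6) (2,5,3,6,4) (2,6,3,4,5) (2,6,3,5,4) (3,4,2,5,6) (3,4,2,6,5) (3,5,2,4,6) (3,5,2,6,4) (3,6,2,4,5) (3,6,2,5,4) (4,5,2,3,6) (4,5,2,6,3) (4,6,2,3,5) (4,6,2,5,3) (5,6,2,3,4) (5,6,2,4,3) — 18.
Handover=day 2: (3,4,1,5,6) (3,4,1,6,5) (3,5,1,4,6) (3,5,1,6,4) (3,6,1,4,5) (3,6,1,5,4) (4,5,1,3,6) (4,5,1,6,3) (4,6,1,3,5) (4,6,1,5,3) (5,6,1,3,4) (5,6,1,4,3) — 12.
Handover=day 3: (4,5,1,2,6) (4,5,1,6,2) (4,6,1,2,5) (4,6,1,5,2) (5,6,1,2,4) (5,6,1,4,2) — 6.
Handover=day 4: (5,6,1,2,3) (5,6,1,3,2) — 2.
Summing: 18 + 12 + 6 + 2 = 38.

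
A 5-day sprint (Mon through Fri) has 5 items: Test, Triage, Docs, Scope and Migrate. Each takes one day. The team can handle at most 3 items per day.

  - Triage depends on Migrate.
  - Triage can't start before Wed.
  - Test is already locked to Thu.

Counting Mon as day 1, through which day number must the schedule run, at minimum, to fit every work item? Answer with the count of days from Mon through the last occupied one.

The precedence chain requires at least 2 distinct days.
With at most 3 per day and 5 work items, at least 2 days are needed.
Test can't be placed before Thu — that is day 4 counting from Mon — so the schedule must run through at least 4 days.
4 works (last occupied day: Thu): for example Scope -> Mon; Triage -> Wed; Test -> Thu; Migrate -> Mon; Docs -> Mon.

4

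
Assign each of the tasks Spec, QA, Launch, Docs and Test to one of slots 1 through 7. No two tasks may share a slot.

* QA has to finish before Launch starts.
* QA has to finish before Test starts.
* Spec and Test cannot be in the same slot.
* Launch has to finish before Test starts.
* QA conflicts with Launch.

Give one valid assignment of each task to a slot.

Docs=5; Test=3; Launch=2; Spec=4; QA=1

Checking: Launch(2) before Test(3); QA(1) before Test(3); QA(1) before Launch(2); QA(1) != Launch(2); Spec(4) != Test(3); max 1 per slot (cap 1).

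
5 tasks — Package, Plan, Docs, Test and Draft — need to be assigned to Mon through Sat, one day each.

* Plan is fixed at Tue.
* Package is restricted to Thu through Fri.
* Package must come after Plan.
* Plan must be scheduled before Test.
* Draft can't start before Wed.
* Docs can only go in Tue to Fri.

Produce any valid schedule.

Draft=Wed; Package=Thu; Plan=Tue; Test=Wed; Docs=Tue

Checking: Plan(Tue) before Test(Wed); Plan(Tue) before Package(Thu); Draft=Wed in [Wed,Sat]; Plan=Tue in [Tue,Tue]; Docs=Tue in [Tue,Fri]; Package=Thu in [Thu,Fri].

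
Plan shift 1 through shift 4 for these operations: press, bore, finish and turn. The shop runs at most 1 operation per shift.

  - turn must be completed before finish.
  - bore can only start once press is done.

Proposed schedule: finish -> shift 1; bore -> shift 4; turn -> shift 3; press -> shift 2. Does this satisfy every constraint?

Invalid. turn must be completed before finish.

bore can only start once press is done — holds.
The shop runs at most 1 operation per shift — holds.
turn must be completed before finish — violated.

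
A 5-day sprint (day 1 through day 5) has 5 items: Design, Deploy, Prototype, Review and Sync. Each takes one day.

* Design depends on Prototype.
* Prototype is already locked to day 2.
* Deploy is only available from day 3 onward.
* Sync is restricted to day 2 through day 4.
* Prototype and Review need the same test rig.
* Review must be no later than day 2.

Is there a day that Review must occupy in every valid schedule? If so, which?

Review's window is day 1–day 2.
Prototype is fixed at day 2, and Review can't share a day with Prototype.
So Review must be day 1.

day 1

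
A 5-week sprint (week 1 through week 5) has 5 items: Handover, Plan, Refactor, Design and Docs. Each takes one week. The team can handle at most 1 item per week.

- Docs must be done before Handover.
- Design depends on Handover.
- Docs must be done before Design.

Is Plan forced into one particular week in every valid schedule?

Plan can be week 1 (e.g. Design=week 4, Handover=week 3, Docs=week 2, Plan=week 1, Refactor=week 5) or week 2 (e.g. Handover -> week 3; Docs -> week 1; Plan -> week 2; Design -> week 4; Refactor -> week 5).

No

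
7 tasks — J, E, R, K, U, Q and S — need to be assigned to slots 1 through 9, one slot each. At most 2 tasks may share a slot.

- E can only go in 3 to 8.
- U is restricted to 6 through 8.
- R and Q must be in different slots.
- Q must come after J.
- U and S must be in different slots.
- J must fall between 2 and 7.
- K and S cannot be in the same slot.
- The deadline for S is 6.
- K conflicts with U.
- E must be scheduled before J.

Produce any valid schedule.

U=6; Q=5; K=2; E=3; S=1; J=4; R=1

Checking: J(4) before Q(5); E(3) before J(4); R(1) != Q(5); U(6) != S(1); K(2) != U(6); K(2) != S(1); J=4 in [2,7]; E=3 in [3,8]; S=1 in [1,6]; U=6 in [6,8]; max 2 per slot (cap 2).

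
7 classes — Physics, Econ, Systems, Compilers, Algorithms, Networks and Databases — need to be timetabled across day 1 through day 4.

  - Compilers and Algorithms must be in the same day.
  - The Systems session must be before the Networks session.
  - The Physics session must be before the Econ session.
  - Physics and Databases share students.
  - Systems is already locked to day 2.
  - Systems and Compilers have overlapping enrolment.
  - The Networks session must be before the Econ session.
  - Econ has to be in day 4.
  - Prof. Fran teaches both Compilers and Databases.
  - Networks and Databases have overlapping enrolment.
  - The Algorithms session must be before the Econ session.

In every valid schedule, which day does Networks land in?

day 3

Systems is fixed at day 2 and must come before Networks, so Networks is at least day 3.
Econ is fixed at day 4 and must come after Networks, so Networks is at most day 3.
So Networks must be day 3.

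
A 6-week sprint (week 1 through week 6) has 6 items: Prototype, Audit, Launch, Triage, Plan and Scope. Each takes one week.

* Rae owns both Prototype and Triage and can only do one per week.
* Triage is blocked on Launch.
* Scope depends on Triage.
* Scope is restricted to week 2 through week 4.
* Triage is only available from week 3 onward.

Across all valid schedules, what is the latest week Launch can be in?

week 2

Downstream work caps Launch at week 2.
Launch at week 2 is achievable: Audit=week 1; Plan=week 1; Prototype=week 1; Launch=week 2; Scope=week 4; Triage=week 3.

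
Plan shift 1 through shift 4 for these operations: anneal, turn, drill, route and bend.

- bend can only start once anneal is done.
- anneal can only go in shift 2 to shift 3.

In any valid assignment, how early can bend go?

Precedence pushes bend to at least shift 3.
bend at shift 3 is achievable: drill in shift 1, anneal in shift 2, route in shift 1, bend in shift 3, turn in shift 1.

shift 3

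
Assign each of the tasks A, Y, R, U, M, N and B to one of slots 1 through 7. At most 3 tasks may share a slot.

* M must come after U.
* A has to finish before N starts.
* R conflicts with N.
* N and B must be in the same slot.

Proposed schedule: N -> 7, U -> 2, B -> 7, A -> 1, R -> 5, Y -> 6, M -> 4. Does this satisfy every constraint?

R conflicts with N — holds.
A has to finish before N starts — holds.
At most 3 tasks may share a slot — holds.
M must come after U — holds.
N and B must be in the same slot — holds.

Valid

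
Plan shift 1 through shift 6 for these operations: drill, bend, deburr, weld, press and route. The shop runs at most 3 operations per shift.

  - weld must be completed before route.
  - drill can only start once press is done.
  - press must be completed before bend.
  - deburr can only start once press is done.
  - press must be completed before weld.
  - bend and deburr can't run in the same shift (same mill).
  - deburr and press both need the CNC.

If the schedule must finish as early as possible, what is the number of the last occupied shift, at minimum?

The precedence chain requires at least 3 distinct shifts.
With at most 3 per shift and 6 operations, at least 2 shifts are needed.
3 works (last occupied shift: shift 3): for example weld in shift 2; deburr in shift 3; drill in shift 2; press in shift 1; route in shift 3; bend in shift 2.

3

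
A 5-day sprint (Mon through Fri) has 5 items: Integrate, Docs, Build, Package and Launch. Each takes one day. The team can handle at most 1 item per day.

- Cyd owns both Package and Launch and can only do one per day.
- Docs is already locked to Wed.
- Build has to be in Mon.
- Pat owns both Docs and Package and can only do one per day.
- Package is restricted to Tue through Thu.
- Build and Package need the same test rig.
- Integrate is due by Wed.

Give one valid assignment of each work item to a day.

Package -> Thu, Integrate -> Tue, Docs -> Wed, Launch -> Fri, Build -> Mon

Checking: Build(Mon) != Package(Thu); Docs(Wed) != Package(Thu); Package(Thu) != Launch(Fri); Package=Thu in [Tue,Thu]; Docs=Wed in [Wed,Wed]; Integrate=Tue in [Mon,Wed]; Build=Mon in [Mon,Mon]; max 1 per day (cap 1).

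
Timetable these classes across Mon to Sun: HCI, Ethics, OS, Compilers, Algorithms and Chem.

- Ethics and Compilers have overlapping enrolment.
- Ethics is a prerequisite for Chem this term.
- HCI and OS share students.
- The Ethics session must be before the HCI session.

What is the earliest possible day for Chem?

Precedence pushes Chem to at least Tue.
Chem at Tue is achievable: OS -> Mon, Algorithms -> Mon, Compilers -> Tue, Ethics -> Mon, Chem -> Tue, HCI -> Tue.

Tue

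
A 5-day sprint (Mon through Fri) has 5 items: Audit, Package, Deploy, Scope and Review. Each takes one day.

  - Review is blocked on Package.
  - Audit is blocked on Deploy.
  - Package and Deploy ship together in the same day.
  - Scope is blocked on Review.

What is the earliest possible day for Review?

Precedence pushes Review to at least Tue; downstream work caps Review at Thu.
Review at Tue is achievable: Deploy -> Mon, Package -> Mon, Review -> Tue, Scope -> Wed, Audit -> Tue.

Tue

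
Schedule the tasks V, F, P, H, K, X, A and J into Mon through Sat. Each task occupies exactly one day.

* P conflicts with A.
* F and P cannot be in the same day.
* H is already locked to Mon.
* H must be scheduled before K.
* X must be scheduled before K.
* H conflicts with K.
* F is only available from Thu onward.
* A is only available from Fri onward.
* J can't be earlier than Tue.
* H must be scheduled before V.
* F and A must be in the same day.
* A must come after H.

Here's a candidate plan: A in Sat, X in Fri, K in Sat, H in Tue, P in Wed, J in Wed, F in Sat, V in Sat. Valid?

F and A must be in the same day — holds.
P conflicts with A — holds.
A must come after H — holds.
A is only available from Fri onward — holds.
F is only available from Thu onward — holds.
F and P cannot be in the same day — holds.
J can't be earlier than Tue — holds.
X must be scheduled before K — holds.
H must be scheduled before V — holds.
H is already locked to Mon — violated.
H must be scheduled before K — holds.
H conflicts with K — holds.

No — it violates: H is already locked to Mon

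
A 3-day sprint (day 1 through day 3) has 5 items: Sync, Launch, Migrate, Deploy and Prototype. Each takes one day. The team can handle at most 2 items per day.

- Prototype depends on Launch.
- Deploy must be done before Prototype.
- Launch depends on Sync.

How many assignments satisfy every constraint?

4

Enumerating: Launch=day 2, Deploy=day 1, Sync=day 1, Prototype=day 3, Migrate=day 2 | Launch -> day 2; Deploy -> day 1; Migrate -> day 3; Sync -> day 1; Prototype -> day 3 | Prototype in day 3; Sync in day 1; Launch in day 2; Deploy in day 2; Migrate in day 1 | Migrate in day 3; Sync in day 1; Deploy in day 2; Launch in day 2; Prototype in day 3.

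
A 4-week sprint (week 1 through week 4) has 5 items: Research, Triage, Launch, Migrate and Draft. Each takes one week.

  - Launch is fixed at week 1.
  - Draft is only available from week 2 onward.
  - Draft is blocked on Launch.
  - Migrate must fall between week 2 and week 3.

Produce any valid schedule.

Draft=week 2, Triage=week 1, Research=week 1, Migrate=week 2, Launch=week 1

Checking: Launch(week 1) before Draft(week 2); Draft=week 2 in [week 2,week 4]; Migrate=week 2 in [week 2,week 3]; Launch=week 1 in [week 1,week 1].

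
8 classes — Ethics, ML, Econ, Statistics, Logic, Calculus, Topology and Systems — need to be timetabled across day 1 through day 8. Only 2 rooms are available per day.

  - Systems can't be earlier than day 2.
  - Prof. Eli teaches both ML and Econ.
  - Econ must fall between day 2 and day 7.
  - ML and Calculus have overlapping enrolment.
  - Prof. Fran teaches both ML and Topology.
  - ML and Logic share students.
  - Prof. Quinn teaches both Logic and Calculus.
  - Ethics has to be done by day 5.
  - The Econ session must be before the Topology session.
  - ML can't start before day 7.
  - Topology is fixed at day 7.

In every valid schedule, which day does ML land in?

ML's window is day 7–day 8.
Topology is fixed at day 7, and ML can't share a day with Topology.
So ML must be day 8.

day 8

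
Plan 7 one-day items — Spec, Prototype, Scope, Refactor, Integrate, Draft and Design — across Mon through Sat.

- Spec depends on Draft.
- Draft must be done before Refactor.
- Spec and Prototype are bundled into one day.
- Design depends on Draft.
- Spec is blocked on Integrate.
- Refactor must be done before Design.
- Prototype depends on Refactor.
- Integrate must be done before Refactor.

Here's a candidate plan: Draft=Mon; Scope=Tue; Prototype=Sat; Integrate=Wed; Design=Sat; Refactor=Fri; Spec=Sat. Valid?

Yes, all constraints hold

Spec depends on Draft — holds.
Spec is blocked on Integrate — holds.
Refactor must be done before Design — holds.
Spec and Prototype are bundled into one day — holds.
Integrate must be done before Refactor — holds.
Draft must be done before Refactor — holds.
Design depends on Draft — holds.
Prototype depends on Refactor — holds.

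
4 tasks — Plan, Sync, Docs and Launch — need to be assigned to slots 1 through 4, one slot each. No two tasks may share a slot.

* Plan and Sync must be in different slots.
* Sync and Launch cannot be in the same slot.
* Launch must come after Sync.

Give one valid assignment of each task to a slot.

Launch=2; Docs=4; Plan=3; Sync=1

Checking: Sync(1) before Launch(2); Sync(1) != Launch(2); Plan(3) != Sync(1); max 1 per slot (cap 1).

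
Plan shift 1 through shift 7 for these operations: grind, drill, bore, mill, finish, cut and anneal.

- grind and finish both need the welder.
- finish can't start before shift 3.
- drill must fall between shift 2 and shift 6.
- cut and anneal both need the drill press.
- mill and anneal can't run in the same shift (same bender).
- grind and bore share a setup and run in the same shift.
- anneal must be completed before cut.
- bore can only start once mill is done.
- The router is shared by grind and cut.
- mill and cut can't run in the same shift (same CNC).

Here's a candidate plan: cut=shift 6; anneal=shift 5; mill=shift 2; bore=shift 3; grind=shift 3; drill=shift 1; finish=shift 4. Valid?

No. drill must fall between shift 2 and shift 6 is not satisfied.

anneal must be completed before cut — holds.
finish can't start before shift 3 — holds.
mill and cut can't run in the same shift (same CNC) — holds.
drill must fall between shift 2 and shift 6 — violated.
The router is shared by grind and cut — holds.
grind and finish both need the welder — holds.
grind and bore share a setup and run in the same shift — holds.
cut and anneal both need the drill press — holds.
bore can only start once mill is done — holds.
mill and anneal can't run in the same shift (same bender) — holds.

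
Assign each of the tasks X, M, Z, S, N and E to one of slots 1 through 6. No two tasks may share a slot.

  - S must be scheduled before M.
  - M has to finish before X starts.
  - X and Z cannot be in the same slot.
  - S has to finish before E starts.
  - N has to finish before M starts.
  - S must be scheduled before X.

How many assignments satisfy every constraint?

Splitting on X: it can be 4 (4), 5 (13), 6 (25). Listing each branch's schedules as (M, Z, S, N, E):
X=4: (3,5,1,2,6) (3,5,2,1,6) (3,6,1,2,5) (3,6,2,1,5) — 4.
X=5: (3,4,1,2,6) (3,4,2,1,6) (3,6,1,2,4) (3,6,2,1,4) (4,1,2,3,6) (4,1,3,2,6) (4,2,1,3,6) (4,2,3,1,6) (4,3,1,2,6) (4,3,2,1,6) (4,6,1,2,3) (4,6,1,3,2) (4,6,2,1,3) — 13.
X=6: (3,4,1,2,5) (3,4,2,1,5) (3,5,1,2,4) (3,5,2,1,4) (4,1,2,3,5) (4,1,3,2,5) (4,2,1,3,5) (4,2,3,1,5) (4,3,1,2,5) (4,3,2,1,5) (4,5,1,2,3) (4,5,1,3,2) (4,5,2,1,3) (5,1,2,3,4) (5,1,2,4,3) (5,1,3,2,4) (5,2,1,3,4) (5,2,1,4,3) (5,2,3,1,4) (5,3,1,2,4) (5,3,1,4,2) (5,3,2,1,4) (5,4,1,2,3) (5,4,1,3,2) (5,4,2,1,3) — 25.
Summing: 4 + 13 + 25 = 42.

42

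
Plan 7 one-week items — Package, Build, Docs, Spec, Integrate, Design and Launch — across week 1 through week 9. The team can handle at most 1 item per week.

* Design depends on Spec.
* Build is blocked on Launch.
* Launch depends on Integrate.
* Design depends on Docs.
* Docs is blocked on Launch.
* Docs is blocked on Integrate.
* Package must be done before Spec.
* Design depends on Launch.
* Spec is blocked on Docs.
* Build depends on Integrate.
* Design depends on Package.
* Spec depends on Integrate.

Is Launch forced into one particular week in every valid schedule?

No

Launch can be week 2 (e.g. Launch -> week 2; Docs -> week 3; Build -> week 7; Package -> week 4; Integrate -> week 1; Design -> week 6; Spec -> week 5) or week 3 (e.g. Build=week 7, Launch=week 3, Docs=week 4, Design=week 6, Spec=week 5, Package=week 2, Integrate=week 1).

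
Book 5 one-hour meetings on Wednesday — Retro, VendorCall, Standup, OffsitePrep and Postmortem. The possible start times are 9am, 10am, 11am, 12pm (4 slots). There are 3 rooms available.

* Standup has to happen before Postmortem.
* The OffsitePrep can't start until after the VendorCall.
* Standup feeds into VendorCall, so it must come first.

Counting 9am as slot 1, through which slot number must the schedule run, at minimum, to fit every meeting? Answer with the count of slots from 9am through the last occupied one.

3

The precedence chain requires at least 3 distinct slots.
With at most 3 per slot and 5 meetings, at least 2 slots are needed.
3 works (last occupied slot: 11am): for example Standup in 9am; OffsitePrep in 11am; Postmortem in 10am; VendorCall in 10am; Retro in 9am.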